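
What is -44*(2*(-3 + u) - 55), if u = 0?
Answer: 2684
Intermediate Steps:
-44*(2*(-3 + u) - 55) = -44*(2*(-3 + 0) - 55) = -44*(2*(-3) - 55) = -44*(-6 - 55) = -44*(-61) = 2684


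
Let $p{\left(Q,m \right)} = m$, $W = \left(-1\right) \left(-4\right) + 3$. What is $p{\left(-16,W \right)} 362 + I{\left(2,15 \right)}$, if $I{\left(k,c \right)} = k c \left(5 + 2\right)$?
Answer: $2744$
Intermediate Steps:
$W = 7$ ($W = 4 + 3 = 7$)
$I{\left(k,c \right)} = 7 c k$ ($I{\left(k,c \right)} = c k 7 = 7 c k$)
$p{\left(-16,W \right)} 362 + I{\left(2,15 \right)} = 7 \cdot 362 + 7 \cdot 15 \cdot 2 = 2534 + 210 = 2744$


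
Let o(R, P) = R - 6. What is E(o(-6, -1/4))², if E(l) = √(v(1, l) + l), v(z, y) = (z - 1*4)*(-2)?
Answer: -6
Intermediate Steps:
v(z, y) = 8 - 2*z (v(z, y) = (z - 4)*(-2) = (-4 + z)*(-2) = 8 - 2*z)
o(R, P) = -6 + R
E(l) = √(6 + l) (E(l) = √((8 - 2*1) + l) = √((8 - 2) + l) = √(6 + l))
E(o(-6, -1/4))² = (√(6 + (-6 - 6)))² = (√(6 - 12))² = (√(-6))² = (I*√6)² = -6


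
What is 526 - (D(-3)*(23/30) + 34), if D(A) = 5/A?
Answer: 8879/18 ≈ 493.28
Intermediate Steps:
526 - (D(-3)*(23/30) + 34) = 526 - ((5/(-3))*(23/30) + 34) = 526 - ((5*(-⅓))*(23*(1/30)) + 34) = 526 - (-5/3*23/30 + 34) = 526 - (-23/18 + 34) = 526 - 1*589/18 = 526 - 589/18 = 8879/18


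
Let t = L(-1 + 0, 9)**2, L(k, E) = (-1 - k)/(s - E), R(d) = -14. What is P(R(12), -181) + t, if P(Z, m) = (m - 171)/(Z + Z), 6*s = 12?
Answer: 88/7 ≈ 12.571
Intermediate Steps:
s = 2 (s = (1/6)*12 = 2)
P(Z, m) = (-171 + m)/(2*Z) (P(Z, m) = (-171 + m)/((2*Z)) = (-171 + m)*(1/(2*Z)) = (-171 + m)/(2*Z))
L(k, E) = (-1 - k)/(2 - E)
t = 0 (t = ((1 + (-1 + 0))/(-2 + 9))**2 = ((1 - 1)/7)**2 = ((1/7)*0)**2 = 0**2 = 0)
P(R(12), -181) + t = (1/2)*(-171 - 181)/(-14) + 0 = (1/2)*(-1/14)*(-352) + 0 = 88/7 + 0 = 88/7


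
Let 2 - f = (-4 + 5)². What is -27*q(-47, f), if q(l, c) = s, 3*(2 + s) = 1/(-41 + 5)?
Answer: 217/4 ≈ 54.250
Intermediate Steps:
s = -217/108 (s = -2 + 1/(3*(-41 + 5)) = -2 + (⅓)/(-36) = -2 + (⅓)*(-1/36) = -2 - 1/108 = -217/108 ≈ -2.0093)
f = 1 (f = 2 - (-4 + 5)² = 2 - 1*1² = 2 - 1*1 = 2 - 1 = 1)
q(l, c) = -217/108
-27*q(-47, f) = -27*(-217/108) = 217/4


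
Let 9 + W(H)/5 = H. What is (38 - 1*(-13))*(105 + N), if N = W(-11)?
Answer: 255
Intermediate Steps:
W(H) = -45 + 5*H
N = -100 (N = -45 + 5*(-11) = -45 - 55 = -100)
(38 - 1*(-13))*(105 + N) = (38 - 1*(-13))*(105 - 100) = (38 + 13)*5 = 51*5 = 255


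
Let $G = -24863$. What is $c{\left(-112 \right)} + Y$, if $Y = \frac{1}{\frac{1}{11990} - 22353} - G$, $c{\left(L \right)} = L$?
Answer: $\frac{6633576608229}{268012469} \approx 24751.0$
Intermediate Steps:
$Y = \frac{6663594004757}{268012469}$ ($Y = \frac{1}{\frac{1}{11990} - 22353} - -24863 = \frac{1}{\frac{1}{11990} - 22353} + 24863 = \frac{1}{- \frac{268012469}{11990}} + 24863 = - \frac{11990}{268012469} + 24863 = \frac{6663594004757}{268012469} \approx 24863.0$)
$c{\left(-112 \right)} + Y = -112 + \frac{6663594004757}{268012469} = \frac{6633576608229}{268012469}$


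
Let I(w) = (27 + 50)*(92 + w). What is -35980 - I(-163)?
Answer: -30513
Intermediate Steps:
I(w) = 7084 + 77*w (I(w) = 77*(92 + w) = 7084 + 77*w)
-35980 - I(-163) = -35980 - (7084 + 77*(-163)) = -35980 - (7084 - 12551) = -35980 - 1*(-5467) = -35980 + 5467 = -30513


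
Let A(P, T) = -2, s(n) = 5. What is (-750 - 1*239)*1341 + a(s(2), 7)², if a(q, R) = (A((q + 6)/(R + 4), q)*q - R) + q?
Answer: -1326105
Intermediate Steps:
a(q, R) = -R - q (a(q, R) = (-2*q - R) + q = (-R - 2*q) + q = -R - q)
(-750 - 1*239)*1341 + a(s(2), 7)² = (-750 - 1*239)*1341 + (-1*7 - 1*5)² = (-750 - 239)*1341 + (-7 - 5)² = -989*1341 + (-12)² = -1326249 + 144 = -1326105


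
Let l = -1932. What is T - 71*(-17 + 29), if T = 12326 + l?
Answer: 9542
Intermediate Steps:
T = 10394 (T = 12326 - 1932 = 10394)
T - 71*(-17 + 29) = 10394 - 71*(-17 + 29) = 10394 - 71*12 = 10394 - 852 = 9542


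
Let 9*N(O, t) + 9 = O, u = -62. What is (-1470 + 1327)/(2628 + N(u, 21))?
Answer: -1287/23581 ≈ -0.054578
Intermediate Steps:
N(O, t) = -1 + O/9
(-1470 + 1327)/(2628 + N(u, 21)) = (-1470 + 1327)/(2628 + (-1 + (1/9)*(-62))) = -143/(2628 + (-1 - 62/9)) = -143/(2628 - 71/9) = -143/23581/9 = -143*9/23581 = -1287/23581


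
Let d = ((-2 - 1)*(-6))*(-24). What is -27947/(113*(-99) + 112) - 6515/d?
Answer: 84226729/4784400 ≈ 17.604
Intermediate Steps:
d = -432 (d = -3*(-6)*(-24) = 18*(-24) = -432)
-27947/(113*(-99) + 112) - 6515/d = -27947/(113*(-99) + 112) - 6515/(-432) = -27947/(-11187 + 112) - 6515*(-1/432) = -27947/(-11075) + 6515/432 = -27947*(-1/11075) + 6515/432 = 27947/11075 + 6515/432 = 84226729/4784400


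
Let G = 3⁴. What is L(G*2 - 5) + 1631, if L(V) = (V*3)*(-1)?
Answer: 1160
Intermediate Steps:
G = 81
L(V) = -3*V (L(V) = (3*V)*(-1) = -3*V)
L(G*2 - 5) + 1631 = -3*(81*2 - 5) + 1631 = -3*(162 - 5) + 1631 = -3*157 + 1631 = -471 + 1631 = 1160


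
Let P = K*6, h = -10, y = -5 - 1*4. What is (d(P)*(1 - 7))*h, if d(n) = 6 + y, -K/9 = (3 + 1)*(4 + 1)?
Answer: -180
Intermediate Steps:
K = -180 (K = -9*(3 + 1)*(4 + 1) = -36*5 = -9*20 = -180)
y = -9 (y = -5 - 4 = -9)
P = -1080 (P = -180*6 = -1080)
d(n) = -3 (d(n) = 6 - 9 = -3)
(d(P)*(1 - 7))*h = -3*(1 - 7)*(-10) = -3*(-6)*(-10) = 18*(-10) = -180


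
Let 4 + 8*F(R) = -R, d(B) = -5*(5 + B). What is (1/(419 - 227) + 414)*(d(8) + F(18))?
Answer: -21541519/768 ≈ -28049.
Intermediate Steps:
d(B) = -25 - 5*B
F(R) = -½ - R/8 (F(R) = -½ + (-R)/8 = -½ - R/8)
(1/(419 - 227) + 414)*(d(8) + F(18)) = (1/(419 - 227) + 414)*((-25 - 5*8) + (-½ - ⅛*18)) = (1/192 + 414)*((-25 - 40) + (-½ - 9/4)) = (1/192 + 414)*(-65 - 11/4) = (79489/192)*(-271/4) = -21541519/768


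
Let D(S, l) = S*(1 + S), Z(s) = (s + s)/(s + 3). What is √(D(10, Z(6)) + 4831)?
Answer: 9*√61 ≈ 70.292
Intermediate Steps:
Z(s) = 2*s/(3 + s) (Z(s) = (2*s)/(3 + s) = 2*s/(3 + s))
√(D(10, Z(6)) + 4831) = √(10*(1 + 10) + 4831) = √(10*11 + 4831) = √(110 + 4831) = √4941 = 9*√61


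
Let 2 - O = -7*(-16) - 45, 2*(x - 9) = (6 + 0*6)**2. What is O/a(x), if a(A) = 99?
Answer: -65/99 ≈ -0.65657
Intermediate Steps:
x = 27 (x = 9 + (6 + 0*6)**2/2 = 9 + (6 + 0)**2/2 = 9 + (1/2)*6**2 = 9 + (1/2)*36 = 9 + 18 = 27)
O = -65 (O = 2 - (-7*(-16) - 45) = 2 - (112 - 45) = 2 - 1*67 = 2 - 67 = -65)
O/a(x) = -65/99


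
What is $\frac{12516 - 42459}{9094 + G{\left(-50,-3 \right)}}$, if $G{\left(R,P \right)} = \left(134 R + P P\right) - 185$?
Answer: $- \frac{27}{2} \approx -13.5$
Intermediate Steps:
$G{\left(R,P \right)} = -185 + P^{2} + 134 R$ ($G{\left(R,P \right)} = \left(134 R + P^{2}\right) - 185 = \left(P^{2} + 134 R\right) - 185 = -185 + P^{2} + 134 R$)
$\frac{12516 - 42459}{9094 + G{\left(-50,-3 \right)}} = \frac{12516 - 42459}{9094 + \left(-185 + \left(-3\right)^{2} + 134 \left(-50\right)\right)} = - \frac{29943}{9094 - 6876} = - \frac{29943}{2218} = \left(-29943\right) \frac{1}{2218} = - \frac{27}{2}$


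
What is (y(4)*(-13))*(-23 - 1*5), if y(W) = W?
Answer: 1456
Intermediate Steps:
(y(4)*(-13))*(-23 - 1*5) = (4*(-13))*(-23 - 1*5) = -52*(-23 - 5) = -52*(-28) = 1456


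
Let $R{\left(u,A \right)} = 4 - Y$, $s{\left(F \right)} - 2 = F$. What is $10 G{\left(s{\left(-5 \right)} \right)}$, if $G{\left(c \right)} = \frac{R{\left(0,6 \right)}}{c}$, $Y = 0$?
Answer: $- \frac{40}{3} \approx -13.333$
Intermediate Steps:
$s{\left(F \right)} = 2 + F$
$R{\left(u,A \right)} = 4$ ($R{\left(u,A \right)} = 4 - 0 = 4 + 0 = 4$)
$G{\left(c \right)} = \frac{4}{c}$
$10 G{\left(s{\left(-5 \right)} \right)} = 10 \frac{4}{2 - 5} = 10 \frac{4}{-3} = 10 \cdot 4 \left(- \frac{1}{3}\right) = 10 \left(- \frac{4}{3}\right) = - \frac{40}{3}$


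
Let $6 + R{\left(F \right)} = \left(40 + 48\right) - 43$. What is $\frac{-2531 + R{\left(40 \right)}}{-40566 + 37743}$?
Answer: $\frac{2492}{2823} \approx 0.88275$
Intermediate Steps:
$R{\left(F \right)} = 39$ ($R{\left(F \right)} = -6 + \left(\left(40 + 48\right) - 43\right) = -6 + \left(88 - 43\right) = -6 + 45 = 39$)
$\frac{-2531 + R{\left(40 \right)}}{-40566 + 37743} = \frac{-2531 + 39}{-40566 + 37743} = - \frac{2492}{-2823} = \left(-2492\right) \left(- \frac{1}{2823}\right) = \frac{2492}{2823}$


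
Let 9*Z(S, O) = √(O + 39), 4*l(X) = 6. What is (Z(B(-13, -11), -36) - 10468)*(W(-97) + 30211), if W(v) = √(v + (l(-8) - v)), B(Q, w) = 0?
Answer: -(60422 + √6)*(94212 - √3)/18 ≈ -3.1626e+8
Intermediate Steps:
l(X) = 3/2 (l(X) = (¼)*6 = 3/2)
Z(S, O) = √(39 + O)/9 (Z(S, O) = √(O + 39)/9 = √(39 + O)/9)
W(v) = √6/2 (W(v) = √(v + (3/2 - v)) = √(3/2) = √6/2)
(Z(B(-13, -11), -36) - 10468)*(W(-97) + 30211) = (√(39 - 36)/9 - 10468)*(√6/2 + 30211) = (√3/9 - 10468)*(30211 + √6/2) = (-10468 + √3/9)*(30211 + √6/2)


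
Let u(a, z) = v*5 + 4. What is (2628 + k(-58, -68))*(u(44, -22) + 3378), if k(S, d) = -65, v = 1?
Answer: 8680881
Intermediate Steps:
u(a, z) = 9 (u(a, z) = 1*5 + 4 = 5 + 4 = 9)
(2628 + k(-58, -68))*(u(44, -22) + 3378) = (2628 - 65)*(9 + 3378) = 2563*3387 = 8680881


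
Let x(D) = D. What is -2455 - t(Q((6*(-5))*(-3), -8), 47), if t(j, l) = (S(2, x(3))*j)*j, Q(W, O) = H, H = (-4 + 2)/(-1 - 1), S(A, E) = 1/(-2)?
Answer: -4909/2 ≈ -2454.5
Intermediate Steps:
S(A, E) = -½
H = 1 (H = -2/(-2) = -2*(-½) = 1)
Q(W, O) = 1
t(j, l) = -j²/2 (t(j, l) = (-j/2)*j = -j²/2)
-2455 - t(Q((6*(-5))*(-3), -8), 47) = -2455 - (-1)*1²/2 = -2455 - (-1)/2 = -2455 - 1*(-½) = -2455 + ½ = -4909/2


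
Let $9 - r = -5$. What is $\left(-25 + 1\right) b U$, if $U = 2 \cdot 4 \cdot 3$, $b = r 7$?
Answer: $-56448$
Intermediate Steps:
$r = 14$ ($r = 9 - -5 = 9 + 5 = 14$)
$b = 98$ ($b = 14 \cdot 7 = 98$)
$U = 24$ ($U = 8 \cdot 3 = 24$)
$\left(-25 + 1\right) b U = \left(-25 + 1\right) 98 \cdot 24 = \left(-24\right) 98 \cdot 24 = \left(-2352\right) 24 = -56448$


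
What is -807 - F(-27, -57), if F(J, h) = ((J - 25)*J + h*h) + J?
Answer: -5433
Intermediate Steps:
F(J, h) = J + h² + J*(-25 + J) (F(J, h) = ((-25 + J)*J + h²) + J = (J*(-25 + J) + h²) + J = (h² + J*(-25 + J)) + J = J + h² + J*(-25 + J))
-807 - F(-27, -57) = -807 - ((-27)² + (-57)² - 24*(-27)) = -807 - (729 + 3249 + 648) = -807 - 1*4626 = -807 - 4626 = -5433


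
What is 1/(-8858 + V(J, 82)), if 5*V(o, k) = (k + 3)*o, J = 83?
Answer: -1/7447 ≈ -0.00013428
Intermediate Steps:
V(o, k) = o*(3 + k)/5 (V(o, k) = ((k + 3)*o)/5 = ((3 + k)*o)/5 = (o*(3 + k))/5 = o*(3 + k)/5)
1/(-8858 + V(J, 82)) = 1/(-8858 + (⅕)*83*(3 + 82)) = 1/(-8858 + (⅕)*83*85) = 1/(-8858 + 1411) = 1/(-7447) = -1/7447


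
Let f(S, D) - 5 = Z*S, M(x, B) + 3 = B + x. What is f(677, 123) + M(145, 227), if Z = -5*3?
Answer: -9781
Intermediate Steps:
M(x, B) = -3 + B + x (M(x, B) = -3 + (B + x) = -3 + B + x)
Z = -15
f(S, D) = 5 - 15*S
f(677, 123) + M(145, 227) = (5 - 15*677) + (-3 + 227 + 145) = (5 - 10155) + 369 = -10150 + 369 = -9781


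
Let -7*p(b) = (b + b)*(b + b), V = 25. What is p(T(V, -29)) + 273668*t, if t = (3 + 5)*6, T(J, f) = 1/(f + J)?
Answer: 367809791/28 ≈ 1.3136e+7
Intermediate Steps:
T(J, f) = 1/(J + f)
p(b) = -4*b²/7 (p(b) = -(b + b)*(b + b)/7 = -2*b*2*b/7 = -4*b²/7)
t = 48 (t = 8*6 = 48)
p(T(V, -29)) + 273668*t = -4/(7*(25 - 29)²) + 273668*48 = -4*(1/(-4))²/7 + 13136064 = -4*(-¼)²/7 + 13136064 = -4/7*1/16 + 13136064 = -1/28 + 13136064 = 367809791/28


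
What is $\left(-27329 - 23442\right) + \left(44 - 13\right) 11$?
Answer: $-50430$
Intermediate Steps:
$\left(-27329 - 23442\right) + \left(44 - 13\right) 11 = -50771 + 31 \cdot 11 = -50771 + 341 = -50430$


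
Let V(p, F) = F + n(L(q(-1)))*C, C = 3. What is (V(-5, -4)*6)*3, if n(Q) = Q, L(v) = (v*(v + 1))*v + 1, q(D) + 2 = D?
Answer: -990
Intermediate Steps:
q(D) = -2 + D
L(v) = 1 + v²*(1 + v) (L(v) = (v*(1 + v))*v + 1 = v²*(1 + v) + 1 = 1 + v²*(1 + v))
V(p, F) = -51 + F (V(p, F) = F + (1 + (-2 - 1)² + (-2 - 1)³)*3 = F + (1 + (-3)² + (-3)³)*3 = F + (1 + 9 - 27)*3 = F - 17*3 = F - 51 = -51 + F)
(V(-5, -4)*6)*3 = ((-51 - 4)*6)*3 = -55*6*3 = -330*3 = -990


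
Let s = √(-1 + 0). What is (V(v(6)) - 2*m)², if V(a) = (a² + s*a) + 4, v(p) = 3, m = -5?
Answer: 520 + 138*I ≈ 520.0 + 138.0*I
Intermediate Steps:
s = I (s = √(-1) = I ≈ 1.0*I)
V(a) = 4 + a² + I*a (V(a) = (a² + I*a) + 4 = 4 + a² + I*a)
(V(v(6)) - 2*m)² = ((4 + 3² + I*3) - 2*(-5))² = ((4 + 9 + 3*I) + 10)² = ((13 + 3*I) + 10)² = (23 + 3*I)²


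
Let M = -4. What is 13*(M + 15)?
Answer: 143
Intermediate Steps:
13*(M + 15) = 13*(-4 + 15) = 13*11 = 143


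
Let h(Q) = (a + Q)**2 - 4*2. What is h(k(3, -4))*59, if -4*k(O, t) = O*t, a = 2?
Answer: 1003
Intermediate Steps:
k(O, t) = -O*t/4
h(Q) = -8 + (2 + Q)**2 (h(Q) = (2 + Q)**2 - 4*2 = (2 + Q)**2 - 8 = -8 + (2 + Q)**2)
h(k(3, -4))*59 = (-8 + (2 - 1/4*3*(-4))**2)*59 = (-8 + (2 + 3)**2)*59 = (-8 + 5**2)*59 = (-8 + 25)*59 = 17*59 = 1003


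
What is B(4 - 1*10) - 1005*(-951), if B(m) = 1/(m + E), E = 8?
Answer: 1911511/2 ≈ 9.5576e+5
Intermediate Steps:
B(m) = 1/(8 + m) (B(m) = 1/(m + 8) = 1/(8 + m))
B(4 - 1*10) - 1005*(-951) = 1/(8 + (4 - 1*10)) - 1005*(-951) = 1/(8 + (4 - 10)) + 955755 = 1/(8 - 6) + 955755 = 1/2 + 955755 = 1911511/2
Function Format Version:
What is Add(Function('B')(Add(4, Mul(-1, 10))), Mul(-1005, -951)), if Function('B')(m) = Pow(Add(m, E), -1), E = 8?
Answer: Rational(1911511, 2) ≈ 9.5576e+5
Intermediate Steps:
Function('B')(m) = Pow(Add(8, m), -1) (Function('B')(m) = Pow(Add(m, 8), -1) = Pow(Add(8, m), -1))
Add(Function('B')(Add(4, Mul(-1, 10))), Mul(-1005, -951)) = Add(Pow(Add(8, Add(4, Mul(-1, 10))), -1), Mul(-1005, -951)) = Add(Pow(Add(8, Add(4, -10)), -1), 955755) = Add(Pow(Add(8, -6), -1), 955755) = Add(Pow(2, -1), 955755) = Add(Rational(1, 2), 955755) = Rational(1911511, 2)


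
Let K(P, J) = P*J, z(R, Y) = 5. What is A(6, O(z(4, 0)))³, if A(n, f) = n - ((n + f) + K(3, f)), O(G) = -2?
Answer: 512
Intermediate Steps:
K(P, J) = J*P
A(n, f) = -4*f (A(n, f) = n - ((n + f) + f*3) = n - ((f + n) + 3*f) = n - (n + 4*f) = n + (-n - 4*f) = -4*f)
A(6, O(z(4, 0)))³ = (-4*(-2))³ = 8³ = 512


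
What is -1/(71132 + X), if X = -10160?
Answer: -1/60972 ≈ -1.6401e-5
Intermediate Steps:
-1/(71132 + X) = -1/(71132 - 10160) = -1/60972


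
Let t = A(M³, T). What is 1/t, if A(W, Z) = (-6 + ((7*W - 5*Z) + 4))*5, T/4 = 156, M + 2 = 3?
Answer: -1/15575 ≈ -6.4205e-5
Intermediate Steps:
M = 1 (M = -2 + 3 = 1)
T = 624 (T = 4*156 = 624)
A(W, Z) = -10 - 25*Z + 35*W (A(W, Z) = (-6 + ((-5*Z + 7*W) + 4))*5 = (-6 + (4 - 5*Z + 7*W))*5 = (-2 - 5*Z + 7*W)*5 = -10 - 25*Z + 35*W)
t = -15575 (t = -10 - 25*624 + 35*1³ = -10 - 15600 + 35*1 = -10 - 15600 + 35 = -15575)
1/t = 1/(-15575) = -1/15575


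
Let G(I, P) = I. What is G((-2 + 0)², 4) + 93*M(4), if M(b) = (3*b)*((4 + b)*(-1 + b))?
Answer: 26788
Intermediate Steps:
M(b) = 3*b*(-1 + b)*(4 + b) (M(b) = (3*b)*((-1 + b)*(4 + b)) = 3*b*(-1 + b)*(4 + b))
G((-2 + 0)², 4) + 93*M(4) = (-2 + 0)² + 93*(3*4*(-4 + 4² + 3*4)) = (-2)² + 93*(3*4*(-4 + 16 + 12)) = 4 + 93*(3*4*24) = 4 + 93*288 = 4 + 26784 = 26788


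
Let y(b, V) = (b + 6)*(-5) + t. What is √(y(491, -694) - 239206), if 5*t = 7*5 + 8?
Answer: 6*I*√167835/5 ≈ 491.61*I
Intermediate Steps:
t = 43/5 (t = (7*5 + 8)/5 = (35 + 8)/5 = (⅕)*43 = 43/5 ≈ 8.6000)
y(b, V) = -107/5 - 5*b (y(b, V) = (b + 6)*(-5) + 43/5 = (6 + b)*(-5) + 43/5 = (-30 - 5*b) + 43/5 = -107/5 - 5*b)
√(y(491, -694) - 239206) = √((-107/5 - 5*491) - 239206) = √((-107/5 - 2455) - 239206) = √(-12382/5 - 239206) = √(-1208412/5) = 6*I*√167835/5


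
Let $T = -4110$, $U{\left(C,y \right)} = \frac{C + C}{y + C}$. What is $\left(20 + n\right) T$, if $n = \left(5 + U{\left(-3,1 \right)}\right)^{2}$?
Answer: $-345240$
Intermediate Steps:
$U{\left(C,y \right)} = \frac{2 C}{C + y}$
$n = 64$ ($n = \left(5 + 2 \left(-3\right) \frac{1}{-3 + 1}\right)^{2} = \left(5 + 2 \left(-3\right) \frac{1}{-2}\right)^{2} = \left(5 + 2 \left(-3\right) \left(- \frac{1}{2}\right)\right)^{2} = \left(5 + 3\right)^{2} = 8^{2} = 64$)
$\left(20 + n\right) T = \left(20 + 64\right) \left(-4110\right) = 84 \left(-4110\right) = -345240$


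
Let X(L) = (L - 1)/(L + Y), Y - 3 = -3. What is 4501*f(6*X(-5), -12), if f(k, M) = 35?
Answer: 157535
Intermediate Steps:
Y = 0 (Y = 3 - 3 = 0)
X(L) = (-1 + L)/L (X(L) = (L - 1)/(L + 0) = (-1 + L)/L)
4501*f(6*X(-5), -12) = 4501*35 = 157535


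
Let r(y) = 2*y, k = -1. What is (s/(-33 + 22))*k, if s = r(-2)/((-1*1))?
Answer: 4/11 ≈ 0.36364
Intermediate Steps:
s = 4 (s = (2*(-2))/((-1*1)) = -4/(-1) = -4*(-1) = 4)
(s/(-33 + 22))*k = (4/(-33 + 22))*(-1) = (4/(-11))*(-1) = (4*(-1/11))*(-1) = -4/11*(-1) = 4/11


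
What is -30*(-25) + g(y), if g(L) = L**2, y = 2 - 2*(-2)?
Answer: 786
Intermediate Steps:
y = 6 (y = 2 + 4 = 6)
-30*(-25) + g(y) = -30*(-25) + 6**2 = 750 + 36 = 786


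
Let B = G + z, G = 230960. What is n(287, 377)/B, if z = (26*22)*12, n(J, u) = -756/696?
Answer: -63/13793792 ≈ -4.5673e-6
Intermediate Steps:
n(J, u) = -63/58 (n(J, u) = -756*1/696 = -63/58)
z = 6864 (z = 572*12 = 6864)
B = 237824 (B = 230960 + 6864 = 237824)
n(287, 377)/B = -63/58/237824 = -63/58*1/237824 = -63/13793792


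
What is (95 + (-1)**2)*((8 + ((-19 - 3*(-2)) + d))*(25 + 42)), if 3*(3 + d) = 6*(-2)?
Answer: -77184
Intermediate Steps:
d = -7 (d = -3 + (6*(-2))/3 = -3 + (1/3)*(-12) = -3 - 4 = -7)
(95 + (-1)**2)*((8 + ((-19 - 3*(-2)) + d))*(25 + 42)) = (95 + (-1)**2)*((8 + ((-19 - 3*(-2)) - 7))*(25 + 42)) = (95 + 1)*((8 + ((-19 + 6) - 7))*67) = 96*((8 + (-13 - 7))*67) = 96*((8 - 20)*67) = 96*(-12*67) = 96*(-804) = -77184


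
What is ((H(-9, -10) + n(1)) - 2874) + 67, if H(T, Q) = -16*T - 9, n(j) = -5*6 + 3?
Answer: -2699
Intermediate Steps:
n(j) = -27 (n(j) = -30 + 3 = -27)
H(T, Q) = -9 - 16*T
((H(-9, -10) + n(1)) - 2874) + 67 = (((-9 - 16*(-9)) - 27) - 2874) + 67 = (((-9 + 144) - 27) - 2874) + 67 = ((135 - 27) - 2874) + 67 = (108 - 2874) + 67 = -2766 + 67 = -2699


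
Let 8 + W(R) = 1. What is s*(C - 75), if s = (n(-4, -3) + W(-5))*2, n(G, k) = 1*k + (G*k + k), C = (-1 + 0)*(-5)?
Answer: 140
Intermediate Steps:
C = 5 (C = -1*(-5) = 5)
W(R) = -7 (W(R) = -8 + 1 = -7)
n(G, k) = 2*k + G*k (n(G, k) = k + (k + G*k) = 2*k + G*k)
s = -2 (s = (-3*(2 - 4) - 7)*2 = (-3*(-2) - 7)*2 = (6 - 7)*2 = -1*2 = -2)
s*(C - 75) = -2*(5 - 75) = -2*(-70) = 140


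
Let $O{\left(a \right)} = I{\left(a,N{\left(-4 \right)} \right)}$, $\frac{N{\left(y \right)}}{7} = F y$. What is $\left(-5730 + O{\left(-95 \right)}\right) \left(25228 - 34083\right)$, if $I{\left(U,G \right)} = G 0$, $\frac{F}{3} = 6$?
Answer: $50739150$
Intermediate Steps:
$F = 18$ ($F = 3 \cdot 6 = 18$)
$N{\left(y \right)} = 126 y$ ($N{\left(y \right)} = 7 \cdot 18 y = 126 y$)
$I{\left(U,G \right)} = 0$
$O{\left(a \right)} = 0$
$\left(-5730 + O{\left(-95 \right)}\right) \left(25228 - 34083\right) = \left(-5730 + 0\right) \left(25228 - 34083\right) = \left(-5730\right) \left(-8855\right) = 50739150$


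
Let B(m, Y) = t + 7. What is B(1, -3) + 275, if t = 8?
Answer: 290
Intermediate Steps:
B(m, Y) = 15 (B(m, Y) = 8 + 7 = 15)
B(1, -3) + 275 = 15 + 275 = 290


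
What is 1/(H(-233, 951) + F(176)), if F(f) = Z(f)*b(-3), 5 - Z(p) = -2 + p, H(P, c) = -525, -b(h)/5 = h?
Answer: -1/3060 ≈ -0.00032680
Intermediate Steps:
b(h) = -5*h
Z(p) = 7 - p (Z(p) = 5 - (-2 + p) = 5 + (2 - p) = 7 - p)
F(f) = 105 - 15*f (F(f) = (7 - f)*(-5*(-3)) = (7 - f)*15 = 105 - 15*f)
1/(H(-233, 951) + F(176)) = 1/(-525 + (105 - 15*176)) = 1/(-525 + (105 - 2640)) = 1/(-525 - 2535) = 1/(-3060) = -1/3060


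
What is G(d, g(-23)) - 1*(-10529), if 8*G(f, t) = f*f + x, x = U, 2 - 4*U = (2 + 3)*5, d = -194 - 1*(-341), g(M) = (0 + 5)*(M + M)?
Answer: 423341/32 ≈ 13229.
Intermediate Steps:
g(M) = 10*M (g(M) = 5*(2*M) = 10*M)
d = 147 (d = -194 + 341 = 147)
U = -23/4 (U = ½ - (2 + 3)*5/4 = ½ - 5*5/4 = ½ - ¼*25 = ½ - 25/4 = -23/4 ≈ -5.7500)
x = -23/4 ≈ -5.7500
G(f, t) = -23/32 + f²/8 (G(f, t) = (f*f - 23/4)/8 = (f² - 23/4)/8 = (-23/4 + f²)/8 = -23/32 + f²/8)
G(d, g(-23)) - 1*(-10529) = (-23/32 + (⅛)*147²) - 1*(-10529) = (-23/32 + (⅛)*21609) + 10529 = (-23/32 + 21609/8) + 10529 = 86413/32 + 10529 = 423341/32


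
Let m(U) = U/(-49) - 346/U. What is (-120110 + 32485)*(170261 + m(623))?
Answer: -1327698206000/89 ≈ -1.4918e+10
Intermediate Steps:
m(U) = -346/U - U/49 (m(U) = U*(-1/49) - 346/U = -U/49 - 346/U = -346/U - U/49)
(-120110 + 32485)*(170261 + m(623)) = (-120110 + 32485)*(170261 + (-346/623 - 1/49*623)) = -87625*(170261 + (-346*1/623 - 89/7)) = -87625*(170261 + (-346/623 - 89/7)) = -87625*(170261 - 1181/89) = -87625*15152048/89 = -1327698206000/89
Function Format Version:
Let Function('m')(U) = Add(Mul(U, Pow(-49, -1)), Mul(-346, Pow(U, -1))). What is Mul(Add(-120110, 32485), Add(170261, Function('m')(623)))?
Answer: Rational(-1327698206000, 89) ≈ -1.4918e+10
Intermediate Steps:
Function('m')(U) = Add(Mul(-346, Pow(U, -1)), Mul(Rational(-1, 49), U)) (Function('m')(U) = Add(Mul(U, Rational(-1, 49)), Mul(-346, Pow(U, -1))) = Add(Mul(Rational(-1, 49), U), Mul(-346, Pow(U, -1))) = Add(Mul(-346, Pow(U, -1)), Mul(Rational(-1, 49), U)))
Mul(Add(-120110, 32485), Add(170261, Function('m')(623))) = Mul(Add(-120110, 32485), Add(170261, Add(Mul(-346, Pow(623, -1)), Mul(Rational(-1, 49), 623)))) = Mul(-87625, Add(170261, Add(Mul(-346, Rational(1, 623)), Rational(-89, 7)))) = Mul(-87625, Add(170261, Add(Rational(-346, 623), Rational(-89, 7)))) = Mul(-87625, Add(170261, Rational(-1181, 89))) = Mul(-87625, Rational(15152048, 89)) = Rational(-1327698206000, 89)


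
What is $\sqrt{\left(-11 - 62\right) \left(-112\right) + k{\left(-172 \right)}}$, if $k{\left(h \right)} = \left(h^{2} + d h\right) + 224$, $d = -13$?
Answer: $2 \sqrt{10055} \approx 200.55$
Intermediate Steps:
$k{\left(h \right)} = 224 + h^{2} - 13 h$ ($k{\left(h \right)} = \left(h^{2} - 13 h\right) + 224 = 224 + h^{2} - 13 h$)
$\sqrt{\left(-11 - 62\right) \left(-112\right) + k{\left(-172 \right)}} = \sqrt{\left(-11 - 62\right) \left(-112\right) + \left(224 + \left(-172\right)^{2} - -2236\right)} = \sqrt{\left(-73\right) \left(-112\right) + \left(224 + 29584 + 2236\right)} = \sqrt{8176 + 32044} = \sqrt{40220} = 2 \sqrt{10055}$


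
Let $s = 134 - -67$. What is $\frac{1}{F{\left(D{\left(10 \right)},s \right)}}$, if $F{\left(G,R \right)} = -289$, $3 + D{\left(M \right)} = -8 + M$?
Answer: $- \frac{1}{289} \approx -0.0034602$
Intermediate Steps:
$D{\left(M \right)} = -11 + M$ ($D{\left(M \right)} = -3 + \left(-8 + M\right) = -11 + M$)
$s = 201$ ($s = 134 + 67 = 201$)
$\frac{1}{F{\left(D{\left(10 \right)},s \right)}} = \frac{1}{-289} = - \frac{1}{289}$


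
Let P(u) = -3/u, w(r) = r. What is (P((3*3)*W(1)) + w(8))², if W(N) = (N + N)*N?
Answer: 2209/36 ≈ 61.361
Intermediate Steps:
W(N) = 2*N² (W(N) = (2*N)*N = 2*N²)
(P((3*3)*W(1)) + w(8))² = (-3/((3*3)*(2*1²)) + 8)² = (-3/(9*(2*1)) + 8)² = (-3/(9*2) + 8)² = (-3/18 + 8)² = (-3*1/18 + 8)² = (-⅙ + 8)² = (47/6)² = 2209/36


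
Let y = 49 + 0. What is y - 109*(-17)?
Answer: 1902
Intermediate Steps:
y = 49
y - 109*(-17) = 49 - 109*(-17) = 49 + 1853 = 1902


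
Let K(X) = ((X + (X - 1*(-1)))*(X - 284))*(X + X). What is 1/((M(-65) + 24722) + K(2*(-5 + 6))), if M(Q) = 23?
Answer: 1/19105 ≈ 5.2342e-5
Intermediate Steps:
K(X) = 2*X*(1 + 2*X)*(-284 + X) (K(X) = ((X + (X + 1))*(-284 + X))*(2*X) = ((X + (1 + X))*(-284 + X))*(2*X) = ((1 + 2*X)*(-284 + X))*(2*X) = 2*X*(1 + 2*X)*(-284 + X))
1/((M(-65) + 24722) + K(2*(-5 + 6))) = 1/((23 + 24722) + 2*(2*(-5 + 6))*(-284 - 1134*(-5 + 6) + 2*(2*(-5 + 6))²)) = 1/(24745 + 2*(2*1)*(-284 - 1134 + 2*(2*1)²)) = 1/(24745 + 2*2*(-284 - 567*2 + 2*2²)) = 1/(24745 + 2*2*(-284 - 1134 + 2*4)) = 1/(24745 + 2*2*(-284 - 1134 + 8)) = 1/(24745 + 2*2*(-1410)) = 1/(24745 - 5640) = 1/19105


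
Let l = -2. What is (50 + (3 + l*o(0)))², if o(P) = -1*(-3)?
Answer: 2209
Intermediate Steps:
o(P) = 3
(50 + (3 + l*o(0)))² = (50 + (3 - 2*3))² = (50 + (3 - 6))² = (50 - 3)² = 47² = 2209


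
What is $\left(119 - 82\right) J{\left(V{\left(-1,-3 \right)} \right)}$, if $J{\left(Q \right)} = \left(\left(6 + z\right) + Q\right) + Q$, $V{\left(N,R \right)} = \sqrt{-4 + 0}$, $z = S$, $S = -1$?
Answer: $185 + 148 i \approx 185.0 + 148.0 i$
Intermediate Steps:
$z = -1$
$V{\left(N,R \right)} = 2 i$ ($V{\left(N,R \right)} = \sqrt{-4} = 2 i$)
$J{\left(Q \right)} = 5 + 2 Q$ ($J{\left(Q \right)} = \left(\left(6 - 1\right) + Q\right) + Q = \left(5 + Q\right) + Q = 5 + 2 Q$)
$\left(119 - 82\right) J{\left(V{\left(-1,-3 \right)} \right)} = \left(119 - 82\right) \left(5 + 2 \cdot 2 i\right) = \left(119 - 82\right) \left(5 + 4 i\right) = 37 \left(5 + 4 i\right) = 185 + 148 i$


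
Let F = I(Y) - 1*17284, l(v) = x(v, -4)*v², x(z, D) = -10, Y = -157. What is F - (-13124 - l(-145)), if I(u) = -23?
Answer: -214433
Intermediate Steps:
l(v) = -10*v²
F = -17307 (F = -23 - 1*17284 = -23 - 17284 = -17307)
F - (-13124 - l(-145)) = -17307 - (-13124 - (-10)*(-145)²) = -17307 - (-13124 - (-10)*21025) = -17307 - (-13124 - 1*(-210250)) = -17307 - (-13124 + 210250) = -17307 - 1*197126 = -17307 - 197126 = -214433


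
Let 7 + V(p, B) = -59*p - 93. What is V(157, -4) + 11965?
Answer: 2602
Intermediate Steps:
V(p, B) = -100 - 59*p (V(p, B) = -7 + (-59*p - 93) = -7 + (-93 - 59*p) = -100 - 59*p)
V(157, -4) + 11965 = (-100 - 59*157) + 11965 = (-100 - 9263) + 11965 = -9363 + 11965 = 2602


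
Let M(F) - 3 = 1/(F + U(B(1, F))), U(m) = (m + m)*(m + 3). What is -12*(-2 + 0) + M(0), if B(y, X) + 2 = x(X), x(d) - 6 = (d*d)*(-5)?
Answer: 1513/56 ≈ 27.018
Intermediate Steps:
x(d) = 6 - 5*d² (x(d) = 6 + (d*d)*(-5) = 6 + d²*(-5) = 6 - 5*d²)
B(y, X) = 4 - 5*X² (B(y, X) = -2 + (6 - 5*X²) = 4 - 5*X²)
U(m) = 2*m*(3 + m) (U(m) = (2*m)*(3 + m) = 2*m*(3 + m))
M(F) = 3 + 1/(F + 2*(4 - 5*F²)*(7 - 5*F²)) (M(F) = 3 + 1/(F + 2*(4 - 5*F²)*(3 + (4 - 5*F²))) = 3 + 1/(F + 2*(4 - 5*F²)*(7 - 5*F²)))
-12*(-2 + 0) + M(0) = -12*(-2 + 0) + (169 - 330*0² + 3*0 + 150*0⁴)/(56 + 0 - 110*0² + 50*0⁴) = -12*(-2) + (169 - 330*0 + 0 + 150*0)/(56 + 0 - 110*0 + 50*0) = 24 + (169 + 0 + 0 + 0)/(56 + 0 + 0 + 0) = 24 + 169/56 = 1513/56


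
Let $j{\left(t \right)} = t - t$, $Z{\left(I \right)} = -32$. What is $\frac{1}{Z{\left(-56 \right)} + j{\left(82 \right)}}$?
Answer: $- \frac{1}{32} \approx -0.03125$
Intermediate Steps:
$j{\left(t \right)} = 0$
$\frac{1}{Z{\left(-56 \right)} + j{\left(82 \right)}} = \frac{1}{-32 + 0} = \frac{1}{-32} = - \frac{1}{32}$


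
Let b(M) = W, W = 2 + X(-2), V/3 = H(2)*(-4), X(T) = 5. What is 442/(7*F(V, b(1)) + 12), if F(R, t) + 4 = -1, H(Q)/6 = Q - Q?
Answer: -442/23 ≈ -19.217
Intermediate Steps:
H(Q) = 0 (H(Q) = 6*(Q - Q) = 6*0 = 0)
V = 0 (V = 3*(0*(-4)) = 3*0 = 0)
W = 7 (W = 2 + 5 = 7)
b(M) = 7
F(R, t) = -5 (F(R, t) = -4 - 1 = -5)
442/(7*F(V, b(1)) + 12) = 442/(7*(-5) + 12) = 442/(-35 + 12) = 442/(-23) = 442*(-1/23) = -442/23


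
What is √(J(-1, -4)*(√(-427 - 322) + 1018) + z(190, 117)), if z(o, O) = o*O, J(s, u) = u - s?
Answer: √(19176 - 3*I*√749) ≈ 138.48 - 0.2964*I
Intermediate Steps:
z(o, O) = O*o
√(J(-1, -4)*(√(-427 - 322) + 1018) + z(190, 117)) = √((-4 - 1*(-1))*(√(-427 - 322) + 1018) + 117*190) = √((-4 + 1)*(√(-749) + 1018) + 22230) = √(-3*(I*√749 + 1018) + 22230) = √(-3*(1018 + I*√749) + 22230) = √((-3054 - 3*I*√749) + 22230) = √(19176 - 3*I*√749)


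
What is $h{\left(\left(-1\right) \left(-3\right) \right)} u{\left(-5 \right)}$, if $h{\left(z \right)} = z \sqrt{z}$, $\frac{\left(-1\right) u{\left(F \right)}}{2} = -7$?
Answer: $42 \sqrt{3} \approx 72.746$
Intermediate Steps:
$u{\left(F \right)} = 14$ ($u{\left(F \right)} = \left(-2\right) \left(-7\right) = 14$)
$h{\left(z \right)} = z^{\frac{3}{2}}$
$h{\left(\left(-1\right) \left(-3\right) \right)} u{\left(-5 \right)} = \left(\left(-1\right) \left(-3\right)\right)^{\frac{3}{2}} \cdot 14 = 3^{\frac{3}{2}} \cdot 14 = 3 \sqrt{3} \cdot 14 = 42 \sqrt{3}$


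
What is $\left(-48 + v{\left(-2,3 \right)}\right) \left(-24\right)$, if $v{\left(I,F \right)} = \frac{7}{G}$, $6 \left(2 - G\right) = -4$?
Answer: $1089$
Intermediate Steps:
$G = \frac{8}{3}$ ($G = 2 - - \frac{2}{3} = 2 + \frac{2}{3} = \frac{8}{3} \approx 2.6667$)
$v{\left(I,F \right)} = \frac{21}{8}$ ($v{\left(I,F \right)} = \frac{7}{\frac{8}{3}} = 7 \cdot \frac{3}{8} = \frac{21}{8}$)
$\left(-48 + v{\left(-2,3 \right)}\right) \left(-24\right) = \left(-48 + \frac{21}{8}\right) \left(-24\right) = \left(- \frac{363}{8}\right) \left(-24\right) = 1089$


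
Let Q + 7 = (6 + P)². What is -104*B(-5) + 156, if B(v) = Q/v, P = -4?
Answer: 468/5 ≈ 93.600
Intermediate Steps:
Q = -3 (Q = -7 + (6 - 4)² = -7 + 2² = -7 + 4 = -3)
B(v) = -3/v
-104*B(-5) + 156 = -(-312)/(-5) + 156 = -(-312)*(-1)/5 + 156 = -104*⅗ + 156 = -312/5 + 156 = 468/5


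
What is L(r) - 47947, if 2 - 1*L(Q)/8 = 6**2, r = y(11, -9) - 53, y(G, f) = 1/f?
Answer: -48219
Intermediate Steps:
r = -478/9 (r = 1/(-9) - 53 = -1/9 - 53 = -478/9 ≈ -53.111)
L(Q) = -272 (L(Q) = 16 - 8*6**2 = 16 - 8*36 = 16 - 288 = -272)
L(r) - 47947 = -272 - 47947 = -48219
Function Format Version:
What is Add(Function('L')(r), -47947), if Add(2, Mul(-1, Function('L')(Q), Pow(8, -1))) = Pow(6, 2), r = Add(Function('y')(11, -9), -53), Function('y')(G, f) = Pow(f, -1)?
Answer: -48219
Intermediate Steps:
r = Rational(-478, 9) (r = Add(Pow(-9, -1), -53) = Add(Rational(-1, 9), -53) = Rational(-478, 9) ≈ -53.111)
Function('L')(Q) = -272 (Function('L')(Q) = Add(16, Mul(-8, Pow(6, 2))) = Add(16, Mul(-8, 36)) = Add(16, -288) = -272)
Add(Function('L')(r), -47947) = Add(-272, -47947) = -48219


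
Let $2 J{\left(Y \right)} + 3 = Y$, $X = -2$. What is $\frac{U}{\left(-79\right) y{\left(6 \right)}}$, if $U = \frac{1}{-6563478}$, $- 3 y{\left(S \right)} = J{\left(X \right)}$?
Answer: $\frac{1}{432095635} \approx 2.3143 \cdot 10^{-9}$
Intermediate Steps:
$J{\left(Y \right)} = - \frac{3}{2} + \frac{Y}{2}$
$y{\left(S \right)} = \frac{5}{6}$ ($y{\left(S \right)} = - \frac{- \frac{3}{2} + \frac{1}{2} \left(-2\right)}{3} = - \frac{- \frac{3}{2} - 1}{3} = \left(- \frac{1}{3}\right) \left(- \frac{5}{2}\right) = \frac{5}{6}$)
$U = - \frac{1}{6563478} \approx -1.5236 \cdot 10^{-7}$
$\frac{U}{\left(-79\right) y{\left(6 \right)}} = - \frac{1}{6563478 \left(\left(-79\right) \frac{5}{6}\right)} = - \frac{1}{6563478 \left(- \frac{395}{6}\right)} = \left(- \frac{1}{6563478}\right) \left(- \frac{6}{395}\right) = \frac{1}{432095635}$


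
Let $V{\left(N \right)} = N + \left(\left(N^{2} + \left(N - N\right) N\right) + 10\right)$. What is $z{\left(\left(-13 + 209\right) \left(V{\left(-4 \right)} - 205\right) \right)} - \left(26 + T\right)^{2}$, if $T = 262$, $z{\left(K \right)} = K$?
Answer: $-118812$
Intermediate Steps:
$V{\left(N \right)} = 10 + N + N^{2}$ ($V{\left(N \right)} = N + \left(\left(N^{2} + 0 N\right) + 10\right) = N + \left(\left(N^{2} + 0\right) + 10\right) = N + \left(N^{2} + 10\right) = N + \left(10 + N^{2}\right) = 10 + N + N^{2}$)
$z{\left(\left(-13 + 209\right) \left(V{\left(-4 \right)} - 205\right) \right)} - \left(26 + T\right)^{2} = \left(-13 + 209\right) \left(\left(10 - 4 + \left(-4\right)^{2}\right) - 205\right) - \left(26 + 262\right)^{2} = 196 \left(\left(10 - 4 + 16\right) - 205\right) - 288^{2} = 196 \left(22 - 205\right) - 82944 = 196 \left(-183\right) - 82944 = -35868 - 82944 = -118812$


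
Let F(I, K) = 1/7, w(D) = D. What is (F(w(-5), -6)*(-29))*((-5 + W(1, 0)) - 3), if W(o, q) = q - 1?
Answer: 261/7 ≈ 37.286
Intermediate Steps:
F(I, K) = 1/7
W(o, q) = -1 + q
(F(w(-5), -6)*(-29))*((-5 + W(1, 0)) - 3) = ((1/7)*(-29))*((-5 + (-1 + 0)) - 3) = -29*((-5 - 1) - 3)/7 = -29*(-6 - 3)/7 = -29/7*(-9) = 261/7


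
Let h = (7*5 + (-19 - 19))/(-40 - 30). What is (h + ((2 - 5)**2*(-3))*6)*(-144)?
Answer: 816264/35 ≈ 23322.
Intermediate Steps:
h = 3/70 (h = (35 - 38)/(-70) = -3*(-1/70) = 3/70 ≈ 0.042857)
(h + ((2 - 5)**2*(-3))*6)*(-144) = (3/70 + ((2 - 5)**2*(-3))*6)*(-144) = (3/70 + ((-3)**2*(-3))*6)*(-144) = (3/70 + (9*(-3))*6)*(-144) = (3/70 - 27*6)*(-144) = (3/70 - 162)*(-144) = -11337/70*(-144) = 816264/35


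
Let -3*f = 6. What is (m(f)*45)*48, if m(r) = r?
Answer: -4320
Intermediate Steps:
f = -2 (f = -1/3*6 = -2)
(m(f)*45)*48 = -2*45*48 = -90*48 = -4320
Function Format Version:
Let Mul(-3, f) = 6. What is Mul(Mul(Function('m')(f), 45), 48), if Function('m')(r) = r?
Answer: -4320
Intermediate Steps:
f = -2 (f = Mul(Rational(-1, 3), 6) = -2)
Mul(Mul(Function('m')(f), 45), 48) = Mul(Mul(-2, 45), 48) = Mul(-90, 48) = -4320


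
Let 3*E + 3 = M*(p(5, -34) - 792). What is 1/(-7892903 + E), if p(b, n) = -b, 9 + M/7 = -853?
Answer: -3/18869614 ≈ -1.5899e-7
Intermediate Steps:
M = -6034 (M = -63 + 7*(-853) = -63 - 5971 = -6034)
E = 4809095/3 (E = -1 + (-6034*(-1*5 - 792))/3 = -1 + (-6034*(-5 - 792))/3 = -1 + (-6034*(-797))/3 = -1 + (1/3)*4809098 = -1 + 4809098/3 = 4809095/3 ≈ 1.6030e+6)
1/(-7892903 + E) = 1/(-7892903 + 4809095/3) = 1/(-18869614/3) = -3/18869614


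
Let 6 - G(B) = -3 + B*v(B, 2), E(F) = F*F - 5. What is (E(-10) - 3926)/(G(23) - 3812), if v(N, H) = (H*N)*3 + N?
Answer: 1277/2502 ≈ 0.51039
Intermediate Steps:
E(F) = -5 + F² (E(F) = F² - 5 = -5 + F²)
v(N, H) = N + 3*H*N (v(N, H) = 3*H*N + N = N + 3*H*N)
G(B) = 9 - 7*B² (G(B) = 6 - (-3 + B*(B*(1 + 3*2))) = 6 - (-3 + B*(B*(1 + 6))) = 6 - (-3 + B*(B*7)) = 6 - (-3 + B*(7*B)) = 6 - (-3 + 7*B²) = 6 + (3 - 7*B²) = 9 - 7*B²)
(E(-10) - 3926)/(G(23) - 3812) = ((-5 + (-10)²) - 3926)/((9 - 7*23²) - 3812) = ((-5 + 100) - 3926)/((9 - 7*529) - 3812) = (95 - 3926)/((9 - 3703) - 3812) = -3831/(-3694 - 3812) = -3831/(-7506) = -3831*(-1/7506) = 1277/2502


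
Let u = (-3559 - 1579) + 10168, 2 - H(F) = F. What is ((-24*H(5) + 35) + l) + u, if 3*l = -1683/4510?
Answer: 2106119/410 ≈ 5136.9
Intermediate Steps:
H(F) = 2 - F
u = 5030 (u = -5138 + 10168 = 5030)
l = -51/410 (l = (-1683/4510)/3 = (-1683*1/4510)/3 = (⅓)*(-153/410) = -51/410 ≈ -0.12439)
((-24*H(5) + 35) + l) + u = ((-24*(2 - 1*5) + 35) - 51/410) + 5030 = ((-24*(2 - 5) + 35) - 51/410) + 5030 = ((-24*(-3) + 35) - 51/410) + 5030 = ((72 + 35) - 51/410) + 5030 = (107 - 51/410) + 5030 = 43819/410 + 5030 = 2106119/410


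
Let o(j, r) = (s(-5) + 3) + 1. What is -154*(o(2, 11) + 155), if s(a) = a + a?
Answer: -22946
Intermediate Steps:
s(a) = 2*a
o(j, r) = -6 (o(j, r) = (2*(-5) + 3) + 1 = (-10 + 3) + 1 = -7 + 1 = -6)
-154*(o(2, 11) + 155) = -154*(-6 + 155) = -154*149 = -22946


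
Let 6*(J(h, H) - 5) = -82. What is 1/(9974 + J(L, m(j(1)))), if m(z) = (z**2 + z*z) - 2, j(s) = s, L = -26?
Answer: 3/29896 ≈ 0.00010035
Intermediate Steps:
m(z) = -2 + 2*z**2 (m(z) = (z**2 + z**2) - 2 = 2*z**2 - 2 = -2 + 2*z**2)
J(h, H) = -26/3 (J(h, H) = 5 + (1/6)*(-82) = 5 - 41/3 = -26/3)
1/(9974 + J(L, m(j(1)))) = 1/(9974 - 26/3) = 1/(29896/3) = 3/29896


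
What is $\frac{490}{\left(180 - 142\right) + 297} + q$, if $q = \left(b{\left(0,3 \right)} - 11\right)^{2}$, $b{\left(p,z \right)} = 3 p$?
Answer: $\frac{8205}{67} \approx 122.46$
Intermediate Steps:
$q = 121$ ($q = \left(3 \cdot 0 - 11\right)^{2} = \left(0 - 11\right)^{2} = \left(-11\right)^{2} = 121$)
$\frac{490}{\left(180 - 142\right) + 297} + q = \frac{490}{\left(180 - 142\right) + 297} + 121 = \frac{490}{38 + 297} + 121 = \frac{490}{335} + 121 = 490 \cdot \frac{1}{335} + 121 = \frac{98}{67} + 121 = \frac{8205}{67}$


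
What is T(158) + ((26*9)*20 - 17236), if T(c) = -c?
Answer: -12714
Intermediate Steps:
T(158) + ((26*9)*20 - 17236) = -1*158 + ((26*9)*20 - 17236) = -158 + (234*20 - 17236) = -158 + (4680 - 17236) = -158 - 12556 = -12714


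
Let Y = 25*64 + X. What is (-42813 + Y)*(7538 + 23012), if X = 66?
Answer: -1257040850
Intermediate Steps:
Y = 1666 (Y = 25*64 + 66 = 1600 + 66 = 1666)
(-42813 + Y)*(7538 + 23012) = (-42813 + 1666)*(7538 + 23012) = -41147*30550 = -1257040850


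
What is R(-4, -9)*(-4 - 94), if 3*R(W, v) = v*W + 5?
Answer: -4018/3 ≈ -1339.3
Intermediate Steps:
R(W, v) = 5/3 + W*v/3 (R(W, v) = (v*W + 5)/3 = (W*v + 5)/3 = (5 + W*v)/3 = 5/3 + W*v/3)
R(-4, -9)*(-4 - 94) = (5/3 + (⅓)*(-4)*(-9))*(-4 - 94) = (5/3 + 12)*(-98) = (41/3)*(-98) = -4018/3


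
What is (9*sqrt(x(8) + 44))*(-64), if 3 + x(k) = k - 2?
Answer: -576*sqrt(47) ≈ -3948.9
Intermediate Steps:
x(k) = -5 + k (x(k) = -3 + (k - 2) = -3 + (-2 + k) = -5 + k)
(9*sqrt(x(8) + 44))*(-64) = (9*sqrt((-5 + 8) + 44))*(-64) = (9*sqrt(3 + 44))*(-64) = (9*sqrt(47))*(-64) = -576*sqrt(47)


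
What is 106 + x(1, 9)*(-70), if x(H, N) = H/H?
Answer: 36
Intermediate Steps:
x(H, N) = 1
106 + x(1, 9)*(-70) = 106 + 1*(-70) = 106 - 70 = 36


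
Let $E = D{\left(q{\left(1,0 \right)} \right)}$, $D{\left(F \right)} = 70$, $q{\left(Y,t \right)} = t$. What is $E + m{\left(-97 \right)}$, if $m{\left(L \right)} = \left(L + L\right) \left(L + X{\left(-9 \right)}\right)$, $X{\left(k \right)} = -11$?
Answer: $21022$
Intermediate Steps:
$m{\left(L \right)} = 2 L \left(-11 + L\right)$ ($m{\left(L \right)} = \left(L + L\right) \left(L - 11\right) = 2 L \left(-11 + L\right)$)
$E = 70$
$E + m{\left(-97 \right)} = 70 + 2 \left(-97\right) \left(-11 - 97\right) = 70 + 2 \left(-97\right) \left(-108\right) = 70 + 20952 = 21022$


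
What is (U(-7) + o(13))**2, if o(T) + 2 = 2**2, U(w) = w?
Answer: 25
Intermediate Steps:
o(T) = 2 (o(T) = -2 + 2**2 = -2 + 4 = 2)
(U(-7) + o(13))**2 = (-7 + 2)**2 = (-5)**2 = 25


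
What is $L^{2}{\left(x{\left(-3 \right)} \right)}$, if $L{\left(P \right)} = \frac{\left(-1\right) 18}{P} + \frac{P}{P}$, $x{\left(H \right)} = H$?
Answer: $49$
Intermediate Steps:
$L{\left(P \right)} = 1 - \frac{18}{P}$ ($L{\left(P \right)} = - \frac{18}{P} + 1 = 1 - \frac{18}{P}$)
$L^{2}{\left(x{\left(-3 \right)} \right)} = \left(\frac{-18 - 3}{-3}\right)^{2} = \left(\left(- \frac{1}{3}\right) \left(-21\right)\right)^{2} = 7^{2} = 49$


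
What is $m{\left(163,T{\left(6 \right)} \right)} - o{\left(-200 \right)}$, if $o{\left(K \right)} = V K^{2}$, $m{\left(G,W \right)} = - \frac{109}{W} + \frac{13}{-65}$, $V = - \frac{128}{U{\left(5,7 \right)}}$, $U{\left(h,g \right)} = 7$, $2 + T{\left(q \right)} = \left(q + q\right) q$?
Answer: $\frac{51199877}{70} \approx 7.3143 \cdot 10^{5}$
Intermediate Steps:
$T{\left(q \right)} = -2 + 2 q^{2}$ ($T{\left(q \right)} = -2 + \left(q + q\right) q = -2 + 2 q q = -2 + 2 q^{2}$)
$V = - \frac{128}{7} \approx -18.286$
$m{\left(G,W \right)} = - \frac{1}{5} - \frac{109}{W}$ ($m{\left(G,W \right)} = - \frac{109}{W} + 13 \left(- \frac{1}{65}\right) = - \frac{109}{W} - \frac{1}{5} = - \frac{1}{5} - \frac{109}{W}$)
$o{\left(K \right)} = - \frac{128 K^{2}}{7}$
$m{\left(163,T{\left(6 \right)} \right)} - o{\left(-200 \right)} = \frac{-545 - \left(-2 + 2 \cdot 6^{2}\right)}{5 \left(-2 + 2 \cdot 6^{2}\right)} - - \frac{128 \left(-200\right)^{2}}{7} = \frac{-545 - \left(-2 + 2 \cdot 36\right)}{5 \left(-2 + 2 \cdot 36\right)} - \left(- \frac{128}{7}\right) 40000 = \frac{-545 - \left(-2 + 72\right)}{5 \left(-2 + 72\right)} - - \frac{5120000}{7} = \frac{-545 - 70}{5 \cdot 70} + \frac{5120000}{7} = \frac{1}{5} \cdot \frac{1}{70} \left(-545 - 70\right) + \frac{5120000}{7} = \frac{1}{5} \cdot \frac{1}{70} \left(-615\right) + \frac{5120000}{7} = - \frac{123}{70} + \frac{5120000}{7} = \frac{51199877}{70}$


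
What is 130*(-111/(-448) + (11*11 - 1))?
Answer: 3501615/224 ≈ 15632.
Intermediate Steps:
130*(-111/(-448) + (11*11 - 1)) = 130*(-111*(-1/448) + (121 - 1)) = 130*(111/448 + 120) = 130*(53871/448) = 3501615/224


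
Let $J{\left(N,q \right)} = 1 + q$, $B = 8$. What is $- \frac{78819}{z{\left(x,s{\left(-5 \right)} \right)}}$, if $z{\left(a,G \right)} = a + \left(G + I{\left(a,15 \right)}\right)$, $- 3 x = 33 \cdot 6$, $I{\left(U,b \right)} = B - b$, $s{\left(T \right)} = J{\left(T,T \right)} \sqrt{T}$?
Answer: $\frac{1917929}{1803} - \frac{105092 i \sqrt{5}}{1803} \approx 1063.7 - 130.33 i$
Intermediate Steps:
$s{\left(T \right)} = \sqrt{T} \left(1 + T\right)$ ($s{\left(T \right)} = \left(1 + T\right) \sqrt{T} = \sqrt{T} \left(1 + T\right)$)
$I{\left(U,b \right)} = 8 - b$
$x = -66$ ($x = - \frac{33 \cdot 6}{3} = \left(- \frac{1}{3}\right) 198 = -66$)
$z{\left(a,G \right)} = -7 + G + a$ ($z{\left(a,G \right)} = a + \left(G + \left(8 - 15\right)\right) = a + \left(G - 7\right) = a + \left(-7 + G\right) = -7 + G + a$)
$- \frac{78819}{z{\left(x,s{\left(-5 \right)} \right)}} = - \frac{78819}{-7 + \sqrt{-5} \left(1 - 5\right) - 66} = - \frac{78819}{-7 + i \sqrt{5} \left(-4\right) - 66} = - \frac{78819}{-7 - 4 i \sqrt{5} - 66} = - \frac{78819}{-73 - 4 i \sqrt{5}}$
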